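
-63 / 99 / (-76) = 7 / 836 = 0.01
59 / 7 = 8.43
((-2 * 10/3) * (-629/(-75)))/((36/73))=-113.38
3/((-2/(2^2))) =-6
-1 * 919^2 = -844561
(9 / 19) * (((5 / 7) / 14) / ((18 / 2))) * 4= 10 / 931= 0.01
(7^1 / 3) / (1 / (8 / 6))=28 / 9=3.11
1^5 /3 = 1 /3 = 0.33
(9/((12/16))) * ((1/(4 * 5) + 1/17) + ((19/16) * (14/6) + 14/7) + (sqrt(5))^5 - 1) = 717.38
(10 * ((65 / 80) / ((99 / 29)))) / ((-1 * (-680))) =377 / 107712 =0.00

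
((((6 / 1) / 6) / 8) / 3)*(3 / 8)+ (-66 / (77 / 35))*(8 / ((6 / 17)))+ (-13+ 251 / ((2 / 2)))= -28287 / 64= -441.98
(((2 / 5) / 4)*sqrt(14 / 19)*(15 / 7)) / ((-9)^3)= -sqrt(266) / 64638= -0.00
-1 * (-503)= 503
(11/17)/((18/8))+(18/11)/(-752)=0.29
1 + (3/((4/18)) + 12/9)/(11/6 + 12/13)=1372/215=6.38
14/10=7/5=1.40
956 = 956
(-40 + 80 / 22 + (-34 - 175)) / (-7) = 2699 / 77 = 35.05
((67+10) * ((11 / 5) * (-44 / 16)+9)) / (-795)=-4543 / 15900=-0.29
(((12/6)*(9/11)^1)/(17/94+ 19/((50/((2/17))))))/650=14382/1288573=0.01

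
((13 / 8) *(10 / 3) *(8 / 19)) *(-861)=-37310 / 19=-1963.68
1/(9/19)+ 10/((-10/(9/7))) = 52/63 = 0.83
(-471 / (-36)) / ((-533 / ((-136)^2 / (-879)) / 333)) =26860816 / 156169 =172.00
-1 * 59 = -59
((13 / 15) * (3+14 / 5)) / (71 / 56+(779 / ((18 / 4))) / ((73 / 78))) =1541176 / 57099925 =0.03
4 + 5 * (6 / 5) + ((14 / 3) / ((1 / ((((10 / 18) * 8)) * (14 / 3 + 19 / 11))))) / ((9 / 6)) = 263050 / 2673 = 98.41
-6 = -6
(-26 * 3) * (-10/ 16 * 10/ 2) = 975/ 4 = 243.75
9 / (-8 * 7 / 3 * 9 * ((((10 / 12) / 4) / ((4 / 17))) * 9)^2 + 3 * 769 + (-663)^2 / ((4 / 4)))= 384 / 18398201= 0.00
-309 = -309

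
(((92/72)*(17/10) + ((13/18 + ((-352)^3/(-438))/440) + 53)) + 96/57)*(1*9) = 70875311/27740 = 2554.99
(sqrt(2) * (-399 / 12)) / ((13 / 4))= -14.47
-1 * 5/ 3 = -5/ 3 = -1.67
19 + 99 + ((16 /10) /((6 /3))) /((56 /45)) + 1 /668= 554781 /4676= 118.64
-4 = -4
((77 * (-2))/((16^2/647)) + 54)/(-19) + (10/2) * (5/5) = 55067/2432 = 22.64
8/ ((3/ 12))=32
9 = 9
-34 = -34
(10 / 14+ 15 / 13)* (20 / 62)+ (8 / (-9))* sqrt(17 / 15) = 1700 / 2821 - 8* sqrt(255) / 135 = -0.34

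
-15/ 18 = -5/ 6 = -0.83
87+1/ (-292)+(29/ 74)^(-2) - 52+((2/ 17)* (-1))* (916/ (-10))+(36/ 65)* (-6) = 13285984947/ 271357060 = 48.96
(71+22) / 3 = 31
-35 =-35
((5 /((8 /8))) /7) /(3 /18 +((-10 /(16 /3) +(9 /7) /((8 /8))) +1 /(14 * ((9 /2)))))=-72 /41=-1.76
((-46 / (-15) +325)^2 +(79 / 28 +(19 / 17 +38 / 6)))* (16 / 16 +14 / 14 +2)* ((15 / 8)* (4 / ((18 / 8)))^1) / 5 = 23056061782 / 80325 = 287034.69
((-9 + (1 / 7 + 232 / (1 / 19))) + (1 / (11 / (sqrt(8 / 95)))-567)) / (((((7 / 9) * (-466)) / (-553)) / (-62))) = -591249825 / 1631-44082 * sqrt(190) / 243485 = -362510.05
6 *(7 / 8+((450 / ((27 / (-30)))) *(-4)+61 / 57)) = 912887 / 76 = 12011.67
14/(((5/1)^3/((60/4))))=42/25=1.68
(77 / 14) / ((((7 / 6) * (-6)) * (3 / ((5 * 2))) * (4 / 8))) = -110 / 21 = -5.24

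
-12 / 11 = -1.09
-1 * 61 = -61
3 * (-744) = -2232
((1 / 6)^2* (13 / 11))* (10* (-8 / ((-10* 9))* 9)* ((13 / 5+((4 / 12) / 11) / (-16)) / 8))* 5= 0.43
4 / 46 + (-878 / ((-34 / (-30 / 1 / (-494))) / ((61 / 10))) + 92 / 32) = 9679459 / 772616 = 12.53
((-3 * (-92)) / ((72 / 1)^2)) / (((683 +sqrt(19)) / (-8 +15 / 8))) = -769741 / 1612120320 +1127 * sqrt(19) / 1612120320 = -0.00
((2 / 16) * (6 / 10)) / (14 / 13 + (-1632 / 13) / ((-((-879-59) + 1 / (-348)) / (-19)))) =2546115 / 122885872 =0.02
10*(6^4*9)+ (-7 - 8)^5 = -642735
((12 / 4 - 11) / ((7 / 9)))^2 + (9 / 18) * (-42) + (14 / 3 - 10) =11681 / 147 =79.46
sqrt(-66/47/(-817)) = sqrt(2534334)/38399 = 0.04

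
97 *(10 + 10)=1940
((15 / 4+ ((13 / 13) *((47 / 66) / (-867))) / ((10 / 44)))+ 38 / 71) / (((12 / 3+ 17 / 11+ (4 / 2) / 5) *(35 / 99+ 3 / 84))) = 13394235239 / 7239780327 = 1.85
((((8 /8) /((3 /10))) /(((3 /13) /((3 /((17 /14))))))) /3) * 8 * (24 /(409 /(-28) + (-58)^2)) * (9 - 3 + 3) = 6.14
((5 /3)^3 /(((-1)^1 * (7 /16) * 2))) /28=-250 /1323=-0.19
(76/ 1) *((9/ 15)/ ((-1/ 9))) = -2052/ 5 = -410.40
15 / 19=0.79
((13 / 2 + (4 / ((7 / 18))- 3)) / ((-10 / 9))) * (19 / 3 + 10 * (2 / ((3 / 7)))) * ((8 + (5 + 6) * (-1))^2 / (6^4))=-10229 / 2240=-4.57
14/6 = 7/3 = 2.33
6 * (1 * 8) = 48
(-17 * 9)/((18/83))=-1411/2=-705.50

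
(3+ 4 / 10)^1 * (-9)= -30.60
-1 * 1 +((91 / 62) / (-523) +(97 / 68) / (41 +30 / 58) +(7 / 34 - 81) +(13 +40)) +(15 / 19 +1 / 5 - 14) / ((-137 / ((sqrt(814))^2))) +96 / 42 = 50.83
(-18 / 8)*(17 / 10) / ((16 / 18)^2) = -12393 / 2560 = -4.84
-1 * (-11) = 11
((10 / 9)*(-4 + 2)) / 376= -5 / 846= -0.01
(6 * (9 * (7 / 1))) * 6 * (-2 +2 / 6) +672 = -3108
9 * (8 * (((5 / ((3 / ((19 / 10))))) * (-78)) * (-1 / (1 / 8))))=142272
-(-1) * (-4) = -4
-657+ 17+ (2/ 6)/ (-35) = -67201/ 105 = -640.01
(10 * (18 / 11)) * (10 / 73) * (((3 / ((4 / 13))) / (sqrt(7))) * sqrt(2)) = 17550 * sqrt(14) / 5621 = 11.68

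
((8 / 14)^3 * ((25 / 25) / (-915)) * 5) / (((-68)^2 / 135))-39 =-235823313 / 6046747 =-39.00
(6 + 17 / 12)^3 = 704969 / 1728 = 407.97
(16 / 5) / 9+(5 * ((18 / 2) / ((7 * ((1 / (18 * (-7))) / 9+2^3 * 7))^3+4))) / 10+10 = 119335230591252194 / 11523788278678755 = 10.36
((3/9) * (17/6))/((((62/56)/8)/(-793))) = -1509872/279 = -5411.73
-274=-274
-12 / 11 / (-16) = 3 / 44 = 0.07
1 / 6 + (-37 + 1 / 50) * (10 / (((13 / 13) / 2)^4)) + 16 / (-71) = -12602909 / 2130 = -5916.86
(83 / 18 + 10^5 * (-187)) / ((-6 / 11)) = 3702599087 / 108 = 34283324.88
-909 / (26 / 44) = -19998 / 13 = -1538.31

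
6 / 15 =2 / 5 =0.40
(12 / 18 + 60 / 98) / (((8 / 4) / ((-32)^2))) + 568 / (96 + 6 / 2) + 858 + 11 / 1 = 7419799 / 4851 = 1529.54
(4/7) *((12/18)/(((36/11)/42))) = 44/9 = 4.89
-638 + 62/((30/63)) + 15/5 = -2524/5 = -504.80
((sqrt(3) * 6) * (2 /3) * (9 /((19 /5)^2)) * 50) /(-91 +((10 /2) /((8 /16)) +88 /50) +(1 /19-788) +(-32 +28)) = -187500 * sqrt(3) /1310411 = -0.25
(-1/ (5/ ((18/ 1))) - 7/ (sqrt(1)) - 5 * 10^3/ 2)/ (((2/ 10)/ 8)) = -100424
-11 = -11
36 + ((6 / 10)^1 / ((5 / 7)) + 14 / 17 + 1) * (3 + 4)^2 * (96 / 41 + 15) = 40065048 / 17425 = 2299.29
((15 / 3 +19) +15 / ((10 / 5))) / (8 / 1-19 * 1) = -63 / 22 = -2.86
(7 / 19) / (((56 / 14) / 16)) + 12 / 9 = 160 / 57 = 2.81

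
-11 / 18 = -0.61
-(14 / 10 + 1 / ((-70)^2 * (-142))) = -974119 / 695800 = -1.40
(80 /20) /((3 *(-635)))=-4 /1905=-0.00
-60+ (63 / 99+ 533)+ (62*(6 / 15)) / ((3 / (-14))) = 59054 / 165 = 357.90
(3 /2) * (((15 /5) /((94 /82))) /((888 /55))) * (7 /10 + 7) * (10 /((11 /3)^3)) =116235 /306064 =0.38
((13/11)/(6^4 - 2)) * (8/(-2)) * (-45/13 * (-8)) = -720/7117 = -0.10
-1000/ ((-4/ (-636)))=-159000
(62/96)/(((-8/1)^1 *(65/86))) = -1333/12480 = -0.11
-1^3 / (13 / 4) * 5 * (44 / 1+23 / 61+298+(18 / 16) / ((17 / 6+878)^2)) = -2333374546382 / 4429892285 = -526.73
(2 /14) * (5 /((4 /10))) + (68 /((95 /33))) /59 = 171541 /78470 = 2.19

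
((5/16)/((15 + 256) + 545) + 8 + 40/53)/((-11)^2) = 6058249/83728128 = 0.07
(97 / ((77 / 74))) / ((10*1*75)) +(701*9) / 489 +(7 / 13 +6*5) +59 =6275530216 / 61186125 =102.56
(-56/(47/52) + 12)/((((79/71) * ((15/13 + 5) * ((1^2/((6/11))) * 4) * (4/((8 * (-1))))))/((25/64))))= 8127015/10455808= 0.78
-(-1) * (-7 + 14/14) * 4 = -24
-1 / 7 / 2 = -1 / 14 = -0.07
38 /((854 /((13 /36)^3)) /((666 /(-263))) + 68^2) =-1544491 /103144024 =-0.01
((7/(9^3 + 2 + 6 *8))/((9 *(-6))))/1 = -7/42066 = -0.00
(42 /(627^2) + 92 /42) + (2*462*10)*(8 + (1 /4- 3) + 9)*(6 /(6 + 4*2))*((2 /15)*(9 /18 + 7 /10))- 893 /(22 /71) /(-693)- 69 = 246739730129 /27519030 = 8966.15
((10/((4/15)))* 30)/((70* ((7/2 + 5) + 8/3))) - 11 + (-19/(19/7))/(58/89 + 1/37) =-20832659/1048215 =-19.87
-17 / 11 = -1.55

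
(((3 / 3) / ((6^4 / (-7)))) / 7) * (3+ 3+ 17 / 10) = -77 / 12960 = -0.01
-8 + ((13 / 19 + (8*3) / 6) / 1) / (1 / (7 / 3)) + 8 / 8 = 3.93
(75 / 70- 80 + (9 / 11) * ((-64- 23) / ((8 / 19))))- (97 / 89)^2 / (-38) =-22987178769 / 92707384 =-247.95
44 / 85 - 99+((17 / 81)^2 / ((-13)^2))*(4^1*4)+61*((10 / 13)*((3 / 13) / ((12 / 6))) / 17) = -9251430524 / 94248765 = -98.16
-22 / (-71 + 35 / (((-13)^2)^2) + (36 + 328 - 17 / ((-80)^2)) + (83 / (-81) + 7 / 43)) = -14006497190400 / 185991428503429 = -0.08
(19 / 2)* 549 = 10431 / 2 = 5215.50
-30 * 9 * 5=-1350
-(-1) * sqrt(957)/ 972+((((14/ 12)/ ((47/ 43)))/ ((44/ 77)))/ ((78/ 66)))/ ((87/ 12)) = sqrt(957)/ 972+23177/ 106314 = 0.25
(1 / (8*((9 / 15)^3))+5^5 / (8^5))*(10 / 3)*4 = 2981875 / 331776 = 8.99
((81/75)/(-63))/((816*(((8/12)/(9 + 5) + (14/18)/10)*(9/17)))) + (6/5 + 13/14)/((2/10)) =10.64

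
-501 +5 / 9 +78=-3802 / 9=-422.44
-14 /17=-0.82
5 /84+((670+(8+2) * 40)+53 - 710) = 413.06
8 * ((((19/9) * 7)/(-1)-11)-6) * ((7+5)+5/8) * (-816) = 7856992/3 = 2618997.33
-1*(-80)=80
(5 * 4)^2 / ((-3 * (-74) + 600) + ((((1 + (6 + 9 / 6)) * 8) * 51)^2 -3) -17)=0.00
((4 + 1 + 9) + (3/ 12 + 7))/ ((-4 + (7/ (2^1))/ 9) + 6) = 765/ 86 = 8.90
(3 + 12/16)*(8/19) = 30/19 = 1.58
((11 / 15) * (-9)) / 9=-11 / 15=-0.73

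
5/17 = 0.29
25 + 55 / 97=2480 / 97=25.57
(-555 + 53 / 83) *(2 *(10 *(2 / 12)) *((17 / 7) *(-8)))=62576320 / 1743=35901.50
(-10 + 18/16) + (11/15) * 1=-977/120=-8.14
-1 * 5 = -5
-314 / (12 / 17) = -2669 / 6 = -444.83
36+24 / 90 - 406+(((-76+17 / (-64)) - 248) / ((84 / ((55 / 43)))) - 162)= -206768577 / 385280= -536.67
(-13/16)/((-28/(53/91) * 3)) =53/9408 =0.01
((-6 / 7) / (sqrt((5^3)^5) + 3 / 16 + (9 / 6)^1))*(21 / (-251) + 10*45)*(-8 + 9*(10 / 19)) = -18148142016 / 260804687475663793 + 840191760000000*sqrt(5) / 260804687475663793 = 0.01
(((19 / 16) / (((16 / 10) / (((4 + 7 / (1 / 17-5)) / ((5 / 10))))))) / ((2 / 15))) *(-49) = -721525 / 512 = -1409.23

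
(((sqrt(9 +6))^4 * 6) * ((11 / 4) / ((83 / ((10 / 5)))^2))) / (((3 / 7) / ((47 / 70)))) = 23265 / 6889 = 3.38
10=10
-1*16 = -16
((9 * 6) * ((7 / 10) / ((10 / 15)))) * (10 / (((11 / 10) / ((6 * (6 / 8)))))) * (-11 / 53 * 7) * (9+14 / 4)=-4465125 / 106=-42123.82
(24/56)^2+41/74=2675/3626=0.74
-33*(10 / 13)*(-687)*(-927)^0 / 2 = 113355 / 13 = 8719.62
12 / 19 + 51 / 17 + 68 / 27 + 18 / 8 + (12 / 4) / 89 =1540249 / 182628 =8.43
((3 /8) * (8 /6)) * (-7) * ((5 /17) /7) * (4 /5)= -2 /17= -0.12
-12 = -12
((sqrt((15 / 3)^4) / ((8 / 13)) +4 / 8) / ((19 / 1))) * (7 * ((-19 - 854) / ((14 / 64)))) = -1148868 / 19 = -60466.74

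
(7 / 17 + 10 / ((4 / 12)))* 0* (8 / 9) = 0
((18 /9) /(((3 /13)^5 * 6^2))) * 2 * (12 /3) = 1485172 /2187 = 679.09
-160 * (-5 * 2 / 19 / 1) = 1600 / 19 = 84.21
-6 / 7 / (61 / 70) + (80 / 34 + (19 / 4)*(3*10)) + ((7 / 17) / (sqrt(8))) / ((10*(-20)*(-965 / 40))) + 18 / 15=7*sqrt(2) / 328100 + 1504369 / 10370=145.07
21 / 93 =7 / 31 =0.23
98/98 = 1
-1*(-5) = 5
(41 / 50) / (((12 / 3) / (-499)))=-20459 / 200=-102.30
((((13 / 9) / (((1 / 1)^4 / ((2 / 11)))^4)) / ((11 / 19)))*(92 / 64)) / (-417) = -5681 / 604424403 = -0.00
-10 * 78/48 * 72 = -1170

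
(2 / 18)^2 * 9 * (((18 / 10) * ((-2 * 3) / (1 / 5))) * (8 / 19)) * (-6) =288 / 19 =15.16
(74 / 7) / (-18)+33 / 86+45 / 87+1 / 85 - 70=-930529723 / 13355370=-69.67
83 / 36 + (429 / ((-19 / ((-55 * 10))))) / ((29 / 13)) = 110470333 / 19836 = 5569.18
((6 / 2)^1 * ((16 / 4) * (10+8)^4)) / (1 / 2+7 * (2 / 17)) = 4758912 / 5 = 951782.40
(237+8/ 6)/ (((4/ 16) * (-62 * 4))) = -715/ 186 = -3.84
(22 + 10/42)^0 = 1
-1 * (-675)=675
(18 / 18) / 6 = 1 / 6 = 0.17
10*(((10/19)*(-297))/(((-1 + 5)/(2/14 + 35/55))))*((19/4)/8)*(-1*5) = 50625/56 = 904.02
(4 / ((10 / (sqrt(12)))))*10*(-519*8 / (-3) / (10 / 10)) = 11072*sqrt(3) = 19177.27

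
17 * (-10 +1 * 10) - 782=-782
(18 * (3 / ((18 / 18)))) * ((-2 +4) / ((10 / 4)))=216 / 5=43.20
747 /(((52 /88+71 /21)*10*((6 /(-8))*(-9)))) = 25564 /9175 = 2.79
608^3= 224755712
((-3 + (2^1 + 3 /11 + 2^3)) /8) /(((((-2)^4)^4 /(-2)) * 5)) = -1 /180224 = -0.00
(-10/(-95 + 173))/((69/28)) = -140/2691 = -0.05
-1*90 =-90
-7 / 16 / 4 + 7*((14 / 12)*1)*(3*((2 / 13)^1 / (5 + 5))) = 1113 / 4160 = 0.27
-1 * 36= -36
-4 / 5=-0.80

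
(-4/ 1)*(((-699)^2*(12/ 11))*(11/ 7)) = -23452848/ 7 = -3350406.86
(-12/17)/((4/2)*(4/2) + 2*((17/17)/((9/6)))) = -9/68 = -0.13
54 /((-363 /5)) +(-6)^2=4266 /121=35.26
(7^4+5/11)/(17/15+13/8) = 3169920/3641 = 870.62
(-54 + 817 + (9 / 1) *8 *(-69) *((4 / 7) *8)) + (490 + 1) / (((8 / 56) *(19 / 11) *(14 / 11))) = -5422253 / 266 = -20384.41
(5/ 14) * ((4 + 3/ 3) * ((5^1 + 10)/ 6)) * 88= 2750/ 7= 392.86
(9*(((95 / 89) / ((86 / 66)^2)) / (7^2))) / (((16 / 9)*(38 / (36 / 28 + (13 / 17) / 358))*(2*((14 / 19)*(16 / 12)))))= 1379282233725 / 1231178398026752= 0.00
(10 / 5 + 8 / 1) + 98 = 108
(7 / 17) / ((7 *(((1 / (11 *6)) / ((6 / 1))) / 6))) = 2376 / 17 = 139.76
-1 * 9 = -9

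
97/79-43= -3300/79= -41.77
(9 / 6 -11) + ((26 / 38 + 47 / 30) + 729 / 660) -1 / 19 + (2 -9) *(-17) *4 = 469.80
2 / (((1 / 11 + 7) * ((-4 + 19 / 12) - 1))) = -44 / 533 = -0.08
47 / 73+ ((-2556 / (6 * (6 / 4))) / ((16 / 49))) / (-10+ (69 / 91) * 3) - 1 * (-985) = 225440021 / 205276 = 1098.23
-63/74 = -0.85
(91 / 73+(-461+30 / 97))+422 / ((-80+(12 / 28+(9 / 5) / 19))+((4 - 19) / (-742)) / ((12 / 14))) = -464.76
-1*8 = -8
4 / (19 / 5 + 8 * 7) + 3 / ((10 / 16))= 7276 / 1495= 4.87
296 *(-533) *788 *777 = -96597559968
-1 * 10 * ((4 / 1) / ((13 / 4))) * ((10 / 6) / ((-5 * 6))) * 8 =640 / 117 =5.47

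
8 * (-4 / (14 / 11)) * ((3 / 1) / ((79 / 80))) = -42240 / 553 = -76.38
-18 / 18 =-1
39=39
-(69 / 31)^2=-4761 / 961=-4.95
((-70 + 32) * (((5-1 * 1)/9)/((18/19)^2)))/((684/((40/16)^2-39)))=47291/52488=0.90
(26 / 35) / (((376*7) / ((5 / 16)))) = 13 / 147392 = 0.00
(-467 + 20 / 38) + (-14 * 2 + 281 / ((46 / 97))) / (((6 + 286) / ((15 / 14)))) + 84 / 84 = -1655695347 / 3572912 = -463.40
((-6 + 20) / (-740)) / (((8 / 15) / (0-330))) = 3465 / 296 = 11.71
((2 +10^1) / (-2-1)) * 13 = -52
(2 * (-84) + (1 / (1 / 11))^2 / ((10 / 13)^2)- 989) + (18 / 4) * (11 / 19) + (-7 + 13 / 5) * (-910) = 5802781 / 1900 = 3054.10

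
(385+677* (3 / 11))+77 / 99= 570.41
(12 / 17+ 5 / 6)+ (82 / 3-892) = -88039 / 102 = -863.13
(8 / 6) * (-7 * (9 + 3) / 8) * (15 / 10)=-21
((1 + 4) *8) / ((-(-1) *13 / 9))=360 / 13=27.69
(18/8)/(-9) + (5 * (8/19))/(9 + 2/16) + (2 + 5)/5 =38301/27740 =1.38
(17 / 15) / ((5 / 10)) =34 / 15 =2.27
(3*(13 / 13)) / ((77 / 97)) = 291 / 77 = 3.78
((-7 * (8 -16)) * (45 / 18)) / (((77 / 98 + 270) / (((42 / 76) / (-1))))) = -0.29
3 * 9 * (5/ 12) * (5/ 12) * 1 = 75/ 16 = 4.69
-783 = -783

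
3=3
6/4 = 1.50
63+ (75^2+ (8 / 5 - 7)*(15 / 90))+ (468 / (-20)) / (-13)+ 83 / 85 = 967279 / 170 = 5689.88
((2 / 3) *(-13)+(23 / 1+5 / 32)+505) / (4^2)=49871 / 1536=32.47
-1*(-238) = 238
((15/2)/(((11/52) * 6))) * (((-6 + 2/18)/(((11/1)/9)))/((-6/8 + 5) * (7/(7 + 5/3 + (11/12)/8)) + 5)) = -968045/285197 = -3.39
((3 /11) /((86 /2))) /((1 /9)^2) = 243 /473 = 0.51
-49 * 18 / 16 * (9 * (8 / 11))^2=-285768 / 121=-2361.72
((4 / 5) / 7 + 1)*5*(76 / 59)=2964 / 413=7.18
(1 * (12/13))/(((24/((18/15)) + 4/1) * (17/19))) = 0.04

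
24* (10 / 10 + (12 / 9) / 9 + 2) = 680 / 9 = 75.56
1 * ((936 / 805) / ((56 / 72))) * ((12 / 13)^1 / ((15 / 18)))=46656 / 28175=1.66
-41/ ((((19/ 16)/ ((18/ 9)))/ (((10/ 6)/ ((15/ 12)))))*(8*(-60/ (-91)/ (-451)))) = 6730724/ 855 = 7872.19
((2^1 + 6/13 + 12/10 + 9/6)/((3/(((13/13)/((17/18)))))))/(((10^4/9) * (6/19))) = 114741/22100000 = 0.01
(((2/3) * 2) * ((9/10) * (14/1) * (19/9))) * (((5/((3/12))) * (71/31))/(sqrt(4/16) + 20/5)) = 302176/837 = 361.02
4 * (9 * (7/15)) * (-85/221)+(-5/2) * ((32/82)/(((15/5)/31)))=-16.54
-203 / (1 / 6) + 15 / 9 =-3649 / 3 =-1216.33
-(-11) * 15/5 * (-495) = -16335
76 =76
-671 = -671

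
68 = 68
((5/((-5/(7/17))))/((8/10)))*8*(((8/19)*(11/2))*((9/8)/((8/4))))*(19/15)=-231/34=-6.79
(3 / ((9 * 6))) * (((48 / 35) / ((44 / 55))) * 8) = 16 / 21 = 0.76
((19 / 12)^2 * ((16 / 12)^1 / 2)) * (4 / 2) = 361 / 108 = 3.34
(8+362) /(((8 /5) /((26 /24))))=12025 /48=250.52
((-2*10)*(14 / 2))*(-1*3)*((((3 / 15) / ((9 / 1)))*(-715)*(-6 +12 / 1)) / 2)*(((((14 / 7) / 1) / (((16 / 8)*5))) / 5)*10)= -8008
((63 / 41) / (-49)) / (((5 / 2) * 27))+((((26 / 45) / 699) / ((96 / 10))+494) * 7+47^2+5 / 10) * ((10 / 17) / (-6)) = -6139666344881 / 11049764040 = -555.64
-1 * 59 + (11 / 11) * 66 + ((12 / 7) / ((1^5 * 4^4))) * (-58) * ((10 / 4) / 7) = 21517 / 3136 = 6.86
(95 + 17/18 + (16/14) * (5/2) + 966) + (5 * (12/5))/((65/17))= 8746429/8190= 1067.94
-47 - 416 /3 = -557 /3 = -185.67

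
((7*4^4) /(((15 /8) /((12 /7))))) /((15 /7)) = 57344 /75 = 764.59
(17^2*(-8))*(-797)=1842664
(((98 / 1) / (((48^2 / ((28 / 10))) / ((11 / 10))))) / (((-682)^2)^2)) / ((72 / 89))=30527 / 40782119948697600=0.00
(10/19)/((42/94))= 470/399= 1.18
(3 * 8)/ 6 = 4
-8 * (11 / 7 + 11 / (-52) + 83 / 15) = -75274 / 1365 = -55.15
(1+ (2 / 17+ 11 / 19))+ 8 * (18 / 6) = 8300 / 323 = 25.70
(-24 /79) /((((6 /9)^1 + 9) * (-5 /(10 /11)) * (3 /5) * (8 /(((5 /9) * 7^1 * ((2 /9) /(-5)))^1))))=-140 /680427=-0.00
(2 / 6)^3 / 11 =1 / 297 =0.00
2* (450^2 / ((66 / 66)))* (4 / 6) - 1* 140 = 269860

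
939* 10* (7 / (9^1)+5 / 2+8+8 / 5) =362767 / 3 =120922.33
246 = 246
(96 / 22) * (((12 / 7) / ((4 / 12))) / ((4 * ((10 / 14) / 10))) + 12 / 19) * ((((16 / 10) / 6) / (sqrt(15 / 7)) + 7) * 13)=98176 * sqrt(105) / 5225 + 1546272 / 209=7590.97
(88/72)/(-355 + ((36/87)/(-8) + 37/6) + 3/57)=-551/157260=-0.00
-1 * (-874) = 874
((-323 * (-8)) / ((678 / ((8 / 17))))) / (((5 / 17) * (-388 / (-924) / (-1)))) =-795872 / 54805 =-14.52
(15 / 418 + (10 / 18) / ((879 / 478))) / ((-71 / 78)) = -14529905 / 39130443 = -0.37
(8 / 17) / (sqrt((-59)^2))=8 / 1003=0.01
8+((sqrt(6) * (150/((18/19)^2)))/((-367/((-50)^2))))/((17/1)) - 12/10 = 34/5 - 11281250 * sqrt(6)/168453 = -157.24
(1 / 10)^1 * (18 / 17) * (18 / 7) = 162 / 595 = 0.27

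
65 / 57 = 1.14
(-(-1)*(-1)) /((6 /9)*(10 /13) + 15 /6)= -78 /235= -0.33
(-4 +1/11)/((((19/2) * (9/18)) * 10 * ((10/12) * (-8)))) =129/10450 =0.01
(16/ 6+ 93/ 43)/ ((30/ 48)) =7.73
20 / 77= 0.26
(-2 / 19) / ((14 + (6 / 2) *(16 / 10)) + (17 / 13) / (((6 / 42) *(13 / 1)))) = -1690 / 313139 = -0.01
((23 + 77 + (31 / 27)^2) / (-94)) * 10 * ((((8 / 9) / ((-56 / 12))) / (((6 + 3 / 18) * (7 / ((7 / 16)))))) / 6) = 0.00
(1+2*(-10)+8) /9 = -11 /9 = -1.22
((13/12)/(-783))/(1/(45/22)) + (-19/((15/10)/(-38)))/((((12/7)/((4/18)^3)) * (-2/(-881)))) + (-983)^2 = 967646.28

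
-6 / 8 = -3 / 4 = -0.75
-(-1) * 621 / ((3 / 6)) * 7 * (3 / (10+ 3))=26082 / 13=2006.31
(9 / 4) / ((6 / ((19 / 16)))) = 57 / 128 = 0.45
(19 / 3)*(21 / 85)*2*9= 2394 / 85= 28.16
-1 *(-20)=20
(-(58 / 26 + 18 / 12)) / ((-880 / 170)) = 1649 / 2288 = 0.72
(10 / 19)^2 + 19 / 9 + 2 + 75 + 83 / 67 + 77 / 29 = 525743810 / 6312807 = 83.28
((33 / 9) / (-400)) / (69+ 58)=-11 / 152400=-0.00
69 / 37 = 1.86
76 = 76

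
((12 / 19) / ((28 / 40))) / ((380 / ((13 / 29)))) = 78 / 73283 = 0.00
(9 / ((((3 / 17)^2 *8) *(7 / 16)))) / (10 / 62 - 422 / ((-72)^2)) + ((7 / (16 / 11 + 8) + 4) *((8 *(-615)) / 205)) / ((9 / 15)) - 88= 756.00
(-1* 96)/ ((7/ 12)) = -1152/ 7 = -164.57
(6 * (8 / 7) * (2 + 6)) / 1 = 384 / 7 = 54.86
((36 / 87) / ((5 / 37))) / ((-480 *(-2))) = 37 / 11600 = 0.00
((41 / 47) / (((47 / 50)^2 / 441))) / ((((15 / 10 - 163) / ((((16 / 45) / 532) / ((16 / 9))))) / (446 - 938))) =317709000 / 637161751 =0.50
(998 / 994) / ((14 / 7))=499 / 994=0.50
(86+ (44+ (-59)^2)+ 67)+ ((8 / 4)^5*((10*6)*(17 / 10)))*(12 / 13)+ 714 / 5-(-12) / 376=41754243 / 6110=6833.75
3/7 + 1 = 10/7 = 1.43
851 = 851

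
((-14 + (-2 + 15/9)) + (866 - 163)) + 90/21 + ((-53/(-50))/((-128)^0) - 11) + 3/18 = 358669/525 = 683.18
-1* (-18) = 18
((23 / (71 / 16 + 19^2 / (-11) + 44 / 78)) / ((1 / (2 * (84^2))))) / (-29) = 2227889664 / 5537057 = 402.36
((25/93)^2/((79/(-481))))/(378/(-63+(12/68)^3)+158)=-5168946250/1785714409809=-0.00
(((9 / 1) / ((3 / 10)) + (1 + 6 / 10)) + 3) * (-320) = -11072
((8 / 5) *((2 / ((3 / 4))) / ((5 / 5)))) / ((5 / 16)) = 1024 / 75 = 13.65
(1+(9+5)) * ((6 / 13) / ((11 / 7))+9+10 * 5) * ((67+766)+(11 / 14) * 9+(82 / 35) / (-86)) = 9188327703 / 12298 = 747140.00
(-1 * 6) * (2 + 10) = -72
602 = 602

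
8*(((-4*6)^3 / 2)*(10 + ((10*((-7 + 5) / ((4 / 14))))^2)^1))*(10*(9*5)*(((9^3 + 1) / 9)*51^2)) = -25775578736640000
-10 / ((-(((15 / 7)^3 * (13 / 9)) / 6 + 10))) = 1372 / 1697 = 0.81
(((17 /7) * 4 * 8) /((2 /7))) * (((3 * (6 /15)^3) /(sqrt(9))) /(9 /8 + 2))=17408 /3125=5.57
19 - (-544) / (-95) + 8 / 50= 6381 / 475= 13.43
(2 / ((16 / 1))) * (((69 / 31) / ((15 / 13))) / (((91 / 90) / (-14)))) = -207 / 62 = -3.34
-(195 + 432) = -627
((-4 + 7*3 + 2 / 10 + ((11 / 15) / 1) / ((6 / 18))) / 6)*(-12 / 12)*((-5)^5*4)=121250 / 3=40416.67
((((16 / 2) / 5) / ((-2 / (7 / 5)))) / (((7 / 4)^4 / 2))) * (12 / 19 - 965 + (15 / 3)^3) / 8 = 4082688 / 162925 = 25.06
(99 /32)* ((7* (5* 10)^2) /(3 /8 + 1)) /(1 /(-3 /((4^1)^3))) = -118125 /64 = -1845.70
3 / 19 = 0.16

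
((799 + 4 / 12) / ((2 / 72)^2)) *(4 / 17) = 4143744 / 17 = 243749.65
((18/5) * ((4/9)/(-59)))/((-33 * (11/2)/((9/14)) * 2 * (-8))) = -3/499730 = -0.00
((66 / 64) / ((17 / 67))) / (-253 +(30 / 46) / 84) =-118657 / 7386024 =-0.02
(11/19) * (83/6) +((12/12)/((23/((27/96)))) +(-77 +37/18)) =-8422717/125856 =-66.92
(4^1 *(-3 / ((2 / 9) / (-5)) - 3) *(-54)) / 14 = -6966 / 7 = -995.14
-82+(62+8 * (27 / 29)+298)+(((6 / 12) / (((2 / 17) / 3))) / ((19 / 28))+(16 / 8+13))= 175900 / 551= 319.24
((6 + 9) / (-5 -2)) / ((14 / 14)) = -15 / 7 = -2.14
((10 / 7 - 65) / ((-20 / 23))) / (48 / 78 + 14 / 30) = 399165 / 5908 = 67.56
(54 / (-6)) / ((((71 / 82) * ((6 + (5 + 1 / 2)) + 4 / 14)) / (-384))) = 1322496 / 3905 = 338.67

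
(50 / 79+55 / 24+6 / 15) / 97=31517 / 919560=0.03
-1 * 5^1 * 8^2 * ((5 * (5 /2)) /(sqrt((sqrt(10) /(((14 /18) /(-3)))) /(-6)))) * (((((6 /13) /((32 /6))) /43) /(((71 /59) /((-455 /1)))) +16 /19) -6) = 274666700 * 2^(1 /4) * 5^(3 /4) * sqrt(7) /174021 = 16604.98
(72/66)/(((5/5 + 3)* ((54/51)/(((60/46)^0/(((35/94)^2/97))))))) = 7285282/40425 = 180.22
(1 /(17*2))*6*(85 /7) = 15 /7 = 2.14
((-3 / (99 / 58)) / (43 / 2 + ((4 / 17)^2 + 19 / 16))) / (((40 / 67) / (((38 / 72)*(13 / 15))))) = -138697169 / 2342505825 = -0.06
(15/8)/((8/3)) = 45/64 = 0.70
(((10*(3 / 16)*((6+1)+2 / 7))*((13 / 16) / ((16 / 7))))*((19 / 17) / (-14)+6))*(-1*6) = -2472795 / 14336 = -172.49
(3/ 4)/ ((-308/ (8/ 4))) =-3/ 616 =-0.00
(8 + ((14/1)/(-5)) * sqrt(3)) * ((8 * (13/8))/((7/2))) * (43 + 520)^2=65929552/7-16482388 * sqrt(3)/5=3708840.74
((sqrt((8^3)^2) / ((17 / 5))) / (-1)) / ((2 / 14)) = -17920 / 17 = -1054.12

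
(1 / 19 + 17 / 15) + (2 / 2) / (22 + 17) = 4489 / 3705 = 1.21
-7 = -7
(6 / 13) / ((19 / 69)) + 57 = 58.68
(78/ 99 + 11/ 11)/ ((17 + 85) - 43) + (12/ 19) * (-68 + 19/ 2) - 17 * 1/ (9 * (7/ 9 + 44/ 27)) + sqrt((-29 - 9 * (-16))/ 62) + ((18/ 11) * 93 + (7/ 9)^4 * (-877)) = -18401871739/ 89131185 + sqrt(7130)/ 62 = -205.10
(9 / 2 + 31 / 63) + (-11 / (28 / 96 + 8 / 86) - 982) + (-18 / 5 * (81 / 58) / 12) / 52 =-758563902113 / 754331760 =-1005.61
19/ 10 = 1.90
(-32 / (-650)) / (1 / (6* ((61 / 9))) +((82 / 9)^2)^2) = 12807072 / 1792669175375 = 0.00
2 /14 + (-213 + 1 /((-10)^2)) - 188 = -280593 /700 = -400.85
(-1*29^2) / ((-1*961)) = 841 / 961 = 0.88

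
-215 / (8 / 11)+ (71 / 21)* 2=-48529 / 168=-288.86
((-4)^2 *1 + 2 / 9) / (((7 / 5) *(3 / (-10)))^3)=-18250000 / 83349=-218.96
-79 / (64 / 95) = -117.27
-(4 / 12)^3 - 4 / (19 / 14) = -2.98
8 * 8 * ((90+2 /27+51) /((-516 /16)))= -975104 /3483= -279.96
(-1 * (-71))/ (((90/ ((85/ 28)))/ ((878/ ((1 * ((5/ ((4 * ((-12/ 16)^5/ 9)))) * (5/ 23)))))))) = -36561237/ 179200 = -204.02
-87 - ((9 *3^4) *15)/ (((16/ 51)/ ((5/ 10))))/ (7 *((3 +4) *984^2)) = -14676240909/ 168691712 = -87.00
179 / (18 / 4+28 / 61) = 21838 / 605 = 36.10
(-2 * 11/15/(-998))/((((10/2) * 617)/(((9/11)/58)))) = 3/446430350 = 0.00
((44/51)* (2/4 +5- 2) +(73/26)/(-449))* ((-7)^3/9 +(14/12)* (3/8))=-9732846025/85733856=-113.52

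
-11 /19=-0.58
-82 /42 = -41 /21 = -1.95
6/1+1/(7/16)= 58/7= 8.29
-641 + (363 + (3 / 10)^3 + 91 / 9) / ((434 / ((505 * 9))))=40506249 / 12400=3266.63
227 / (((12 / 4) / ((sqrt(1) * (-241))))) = -54707 / 3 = -18235.67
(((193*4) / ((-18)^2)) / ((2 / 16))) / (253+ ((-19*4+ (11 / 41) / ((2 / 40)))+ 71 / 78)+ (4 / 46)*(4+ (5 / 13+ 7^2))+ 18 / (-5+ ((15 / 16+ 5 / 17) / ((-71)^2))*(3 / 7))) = 1816673526862480 / 17566400190273579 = 0.10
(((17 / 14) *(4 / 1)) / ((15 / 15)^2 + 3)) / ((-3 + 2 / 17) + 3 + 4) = 289 / 980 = 0.29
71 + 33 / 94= 6707 / 94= 71.35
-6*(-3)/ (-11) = -18/ 11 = -1.64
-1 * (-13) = 13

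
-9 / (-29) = 9 / 29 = 0.31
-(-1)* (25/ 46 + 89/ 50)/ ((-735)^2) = 0.00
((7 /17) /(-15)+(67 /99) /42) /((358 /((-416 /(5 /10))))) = 833456 /31631985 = 0.03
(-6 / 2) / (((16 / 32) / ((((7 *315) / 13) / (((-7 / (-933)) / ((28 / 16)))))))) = -6171795 / 26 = -237376.73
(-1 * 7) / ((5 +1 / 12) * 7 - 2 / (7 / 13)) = -588 / 2677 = -0.22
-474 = -474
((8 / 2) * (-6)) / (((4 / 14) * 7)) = -12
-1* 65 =-65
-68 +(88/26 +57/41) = -33699/533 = -63.23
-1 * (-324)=324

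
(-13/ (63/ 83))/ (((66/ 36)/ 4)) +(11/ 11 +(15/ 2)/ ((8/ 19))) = -68581/ 3696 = -18.56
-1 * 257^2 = -66049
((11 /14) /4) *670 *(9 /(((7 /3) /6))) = 298485 /98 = 3045.77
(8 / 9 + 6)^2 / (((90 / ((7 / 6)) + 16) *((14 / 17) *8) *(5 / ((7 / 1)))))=114359 / 1056240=0.11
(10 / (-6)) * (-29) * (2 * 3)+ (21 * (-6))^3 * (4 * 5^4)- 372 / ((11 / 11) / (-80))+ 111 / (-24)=-40007279637 / 8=-5000909954.62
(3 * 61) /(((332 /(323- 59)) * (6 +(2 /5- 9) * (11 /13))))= -785070 /6889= -113.96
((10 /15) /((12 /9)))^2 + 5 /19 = 39 /76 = 0.51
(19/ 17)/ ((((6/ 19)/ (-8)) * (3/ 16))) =-23104/ 153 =-151.01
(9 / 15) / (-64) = -3 / 320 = -0.01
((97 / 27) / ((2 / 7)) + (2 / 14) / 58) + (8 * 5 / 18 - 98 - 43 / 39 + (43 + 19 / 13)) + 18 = -1556327 / 71253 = -21.84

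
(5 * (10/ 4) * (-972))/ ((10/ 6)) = -7290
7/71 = 0.10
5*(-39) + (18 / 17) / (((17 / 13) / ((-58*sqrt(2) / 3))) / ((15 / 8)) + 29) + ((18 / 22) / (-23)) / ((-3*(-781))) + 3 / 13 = -25410965151423377265 / 130491492258659389 + 67860*sqrt(2) / 2988259913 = -194.73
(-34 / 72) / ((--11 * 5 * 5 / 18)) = -17 / 550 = -0.03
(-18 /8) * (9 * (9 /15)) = -243 /20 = -12.15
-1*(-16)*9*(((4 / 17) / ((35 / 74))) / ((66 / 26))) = 184704 / 6545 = 28.22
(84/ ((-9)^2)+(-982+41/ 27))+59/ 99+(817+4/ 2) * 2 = 21752/ 33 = 659.15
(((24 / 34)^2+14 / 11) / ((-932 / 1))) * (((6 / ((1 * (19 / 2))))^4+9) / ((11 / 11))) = -3360054375 / 193059353894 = -0.02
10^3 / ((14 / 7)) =500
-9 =-9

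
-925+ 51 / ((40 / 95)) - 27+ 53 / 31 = -205633 / 248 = -829.17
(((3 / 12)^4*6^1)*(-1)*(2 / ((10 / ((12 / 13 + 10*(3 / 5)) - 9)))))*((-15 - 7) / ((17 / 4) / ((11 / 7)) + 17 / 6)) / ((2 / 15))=-0.29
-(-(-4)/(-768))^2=-1/36864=-0.00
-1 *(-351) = 351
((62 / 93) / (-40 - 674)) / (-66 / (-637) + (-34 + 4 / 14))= 91 / 3275730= 0.00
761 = 761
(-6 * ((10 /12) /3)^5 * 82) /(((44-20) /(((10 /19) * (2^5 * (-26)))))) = 16656250 /1121931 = 14.85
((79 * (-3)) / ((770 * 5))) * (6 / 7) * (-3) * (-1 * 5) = -2133 / 2695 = -0.79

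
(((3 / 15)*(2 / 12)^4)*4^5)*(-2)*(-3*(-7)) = -896 / 135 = -6.64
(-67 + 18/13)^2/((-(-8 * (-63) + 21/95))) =-69122855/8095269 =-8.54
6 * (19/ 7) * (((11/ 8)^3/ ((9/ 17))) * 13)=5588869/ 5376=1039.60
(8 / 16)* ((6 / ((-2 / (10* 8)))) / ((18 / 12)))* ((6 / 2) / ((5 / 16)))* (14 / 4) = -2688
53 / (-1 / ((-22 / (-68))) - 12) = -583 / 166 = -3.51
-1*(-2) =2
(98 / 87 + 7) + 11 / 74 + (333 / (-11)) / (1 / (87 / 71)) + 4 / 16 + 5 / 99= -860379361 / 30168468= -28.52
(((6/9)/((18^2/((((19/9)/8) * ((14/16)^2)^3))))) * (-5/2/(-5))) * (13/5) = 29059303/91729428480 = 0.00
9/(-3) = -3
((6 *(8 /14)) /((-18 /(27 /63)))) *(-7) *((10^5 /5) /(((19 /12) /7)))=960000 /19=50526.32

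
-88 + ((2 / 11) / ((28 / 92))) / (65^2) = -28628554 / 325325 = -88.00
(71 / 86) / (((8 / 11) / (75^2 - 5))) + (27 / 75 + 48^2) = 37341373 / 4300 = 8684.04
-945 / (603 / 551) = -57855 / 67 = -863.51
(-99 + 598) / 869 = 499 / 869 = 0.57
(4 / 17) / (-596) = -1 / 2533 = -0.00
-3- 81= -84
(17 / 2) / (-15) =-17 / 30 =-0.57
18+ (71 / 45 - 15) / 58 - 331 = -408767 / 1305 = -313.23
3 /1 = 3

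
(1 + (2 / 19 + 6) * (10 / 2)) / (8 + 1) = 599 / 171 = 3.50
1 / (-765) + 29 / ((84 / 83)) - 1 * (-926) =20448677 / 21420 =954.65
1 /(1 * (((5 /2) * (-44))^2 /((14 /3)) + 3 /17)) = 119 /308571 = 0.00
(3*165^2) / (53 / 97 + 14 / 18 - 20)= -71302275 / 16304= -4373.30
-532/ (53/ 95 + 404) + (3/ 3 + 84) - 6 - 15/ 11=32265842/ 422763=76.32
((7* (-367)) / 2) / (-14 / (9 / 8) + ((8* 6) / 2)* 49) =-3303 / 2992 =-1.10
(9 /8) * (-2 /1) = -9 /4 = -2.25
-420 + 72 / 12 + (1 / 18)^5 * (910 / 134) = -52412836729 / 126601056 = -414.00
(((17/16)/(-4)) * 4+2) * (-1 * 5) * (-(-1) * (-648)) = 6075/2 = 3037.50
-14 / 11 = -1.27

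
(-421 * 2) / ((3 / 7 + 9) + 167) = -5894 / 1235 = -4.77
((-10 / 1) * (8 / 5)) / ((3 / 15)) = -80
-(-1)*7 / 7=1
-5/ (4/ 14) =-35/ 2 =-17.50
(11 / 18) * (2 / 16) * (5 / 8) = 55 / 1152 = 0.05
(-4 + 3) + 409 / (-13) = -422 / 13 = -32.46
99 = 99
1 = 1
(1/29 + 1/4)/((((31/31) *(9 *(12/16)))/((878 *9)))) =9658/29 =333.03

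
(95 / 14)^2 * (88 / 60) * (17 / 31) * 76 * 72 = 307831920 / 1519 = 202654.33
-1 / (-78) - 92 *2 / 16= -448 / 39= -11.49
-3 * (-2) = 6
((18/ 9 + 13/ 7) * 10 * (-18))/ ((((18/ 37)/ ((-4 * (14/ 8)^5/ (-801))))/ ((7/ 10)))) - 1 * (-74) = -179561/ 22784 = -7.88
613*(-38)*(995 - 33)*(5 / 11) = -10185830.91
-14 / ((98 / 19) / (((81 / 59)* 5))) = -7695 / 413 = -18.63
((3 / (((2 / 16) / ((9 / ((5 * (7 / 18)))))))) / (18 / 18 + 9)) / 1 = 1944 / 175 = 11.11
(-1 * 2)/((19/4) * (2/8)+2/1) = -32/51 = -0.63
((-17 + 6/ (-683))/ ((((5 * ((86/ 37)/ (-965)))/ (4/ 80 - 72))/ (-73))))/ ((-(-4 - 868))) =8714383663859/ 1024390720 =8506.89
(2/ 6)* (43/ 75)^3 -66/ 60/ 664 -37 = -62084949079/ 1680750000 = -36.94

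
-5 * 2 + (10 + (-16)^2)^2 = 70746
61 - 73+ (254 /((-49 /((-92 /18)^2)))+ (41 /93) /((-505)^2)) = -4625605652057 /31378020975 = -147.42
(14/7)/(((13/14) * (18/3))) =14/39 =0.36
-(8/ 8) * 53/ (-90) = 53/ 90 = 0.59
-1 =-1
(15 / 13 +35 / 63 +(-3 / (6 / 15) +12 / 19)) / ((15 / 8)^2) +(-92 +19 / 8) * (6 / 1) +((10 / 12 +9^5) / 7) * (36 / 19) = 216294421673 / 14004900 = 15444.20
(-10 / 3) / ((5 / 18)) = -12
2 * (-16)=-32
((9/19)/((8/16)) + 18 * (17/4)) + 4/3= 78.78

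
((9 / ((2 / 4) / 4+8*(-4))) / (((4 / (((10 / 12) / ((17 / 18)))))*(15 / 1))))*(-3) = 18 / 1445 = 0.01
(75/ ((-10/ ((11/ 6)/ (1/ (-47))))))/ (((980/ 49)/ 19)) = 9823/ 16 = 613.94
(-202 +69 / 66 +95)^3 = -12665630691 / 10648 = -1189484.48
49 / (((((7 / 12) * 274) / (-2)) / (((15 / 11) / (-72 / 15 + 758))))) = -450 / 405383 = -0.00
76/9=8.44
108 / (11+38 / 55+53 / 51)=75735 / 8927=8.48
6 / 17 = 0.35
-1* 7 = -7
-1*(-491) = 491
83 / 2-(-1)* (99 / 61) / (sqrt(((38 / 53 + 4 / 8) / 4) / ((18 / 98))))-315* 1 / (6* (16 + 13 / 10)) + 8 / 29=198* sqrt(13674) / 18361 + 388729 / 10034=40.00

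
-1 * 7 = -7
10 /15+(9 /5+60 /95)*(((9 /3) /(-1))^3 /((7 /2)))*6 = -31886 /285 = -111.88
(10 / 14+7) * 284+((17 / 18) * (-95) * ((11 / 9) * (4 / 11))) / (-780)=96895109 / 44226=2190.91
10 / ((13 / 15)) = 150 / 13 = 11.54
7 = 7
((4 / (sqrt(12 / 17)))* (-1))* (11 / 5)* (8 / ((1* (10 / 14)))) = -1232* sqrt(51) / 75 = -117.31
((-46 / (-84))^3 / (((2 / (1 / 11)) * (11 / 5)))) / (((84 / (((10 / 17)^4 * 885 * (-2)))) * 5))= -2243290625 / 1310288639814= -0.00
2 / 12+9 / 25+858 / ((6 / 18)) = 386179 / 150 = 2574.53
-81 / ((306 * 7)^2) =-0.00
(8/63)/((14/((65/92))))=65/10143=0.01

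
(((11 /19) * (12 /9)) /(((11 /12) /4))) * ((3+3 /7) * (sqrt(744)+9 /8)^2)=6912 * sqrt(186) /133+1144728 /133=9315.75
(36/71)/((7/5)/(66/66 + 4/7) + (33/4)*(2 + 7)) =7920/1173701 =0.01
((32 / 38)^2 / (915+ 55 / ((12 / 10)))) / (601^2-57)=192 / 93950031595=0.00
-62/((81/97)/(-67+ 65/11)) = 1347136/297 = 4535.81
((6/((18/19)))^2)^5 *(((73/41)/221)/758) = 447567836819473/405562585662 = 1103.57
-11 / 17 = -0.65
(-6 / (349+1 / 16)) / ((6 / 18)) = -288 / 5585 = -0.05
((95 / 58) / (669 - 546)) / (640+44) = 5 / 256824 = 0.00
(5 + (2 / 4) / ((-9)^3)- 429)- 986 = -2055781 / 1458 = -1410.00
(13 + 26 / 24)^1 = 169 / 12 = 14.08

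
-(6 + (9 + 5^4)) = -640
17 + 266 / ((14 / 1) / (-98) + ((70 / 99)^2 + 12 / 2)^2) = 660186041729 / 28313121451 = 23.32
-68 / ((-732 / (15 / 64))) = 85 / 3904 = 0.02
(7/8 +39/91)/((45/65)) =949/504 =1.88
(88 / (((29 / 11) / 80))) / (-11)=-7040 / 29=-242.76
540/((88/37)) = 4995/22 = 227.05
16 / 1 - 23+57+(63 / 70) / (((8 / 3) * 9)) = 4003 / 80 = 50.04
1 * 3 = 3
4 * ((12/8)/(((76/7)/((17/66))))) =119/836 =0.14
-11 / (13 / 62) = -682 / 13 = -52.46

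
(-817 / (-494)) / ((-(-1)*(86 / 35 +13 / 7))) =1505 / 3926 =0.38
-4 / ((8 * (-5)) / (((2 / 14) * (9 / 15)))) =3 / 350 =0.01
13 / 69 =0.19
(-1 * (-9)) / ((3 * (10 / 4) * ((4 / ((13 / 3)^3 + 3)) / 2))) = 2278 / 45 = 50.62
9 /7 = 1.29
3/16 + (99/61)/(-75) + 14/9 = 1.72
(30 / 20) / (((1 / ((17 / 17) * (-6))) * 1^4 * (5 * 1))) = -9 / 5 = -1.80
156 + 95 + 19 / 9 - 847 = -5345 / 9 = -593.89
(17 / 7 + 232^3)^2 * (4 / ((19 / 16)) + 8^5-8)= 5108773209186249937.16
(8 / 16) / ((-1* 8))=-1 / 16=-0.06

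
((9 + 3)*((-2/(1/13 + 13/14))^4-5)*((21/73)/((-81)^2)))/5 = 0.00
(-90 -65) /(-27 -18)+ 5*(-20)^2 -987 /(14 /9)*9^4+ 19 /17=-1273250681 /306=-4160949.94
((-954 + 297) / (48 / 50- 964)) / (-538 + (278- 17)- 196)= -16425 / 11387948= -0.00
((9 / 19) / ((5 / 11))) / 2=99 / 190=0.52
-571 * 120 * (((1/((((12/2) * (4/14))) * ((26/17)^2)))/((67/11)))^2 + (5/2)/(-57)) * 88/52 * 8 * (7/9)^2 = 364329413414687105/15390624313818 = 23672.17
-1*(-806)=806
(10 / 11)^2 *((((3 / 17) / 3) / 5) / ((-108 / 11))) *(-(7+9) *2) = 160 / 5049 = 0.03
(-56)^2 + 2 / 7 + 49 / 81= 1778617 / 567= 3136.89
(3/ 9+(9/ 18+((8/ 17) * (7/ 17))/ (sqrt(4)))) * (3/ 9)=1613/ 5202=0.31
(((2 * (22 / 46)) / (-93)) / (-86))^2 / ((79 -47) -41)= -121 / 76137916761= -0.00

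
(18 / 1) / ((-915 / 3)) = -18 / 305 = -0.06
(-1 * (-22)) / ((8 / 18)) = 99 / 2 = 49.50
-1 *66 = -66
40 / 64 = 5 / 8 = 0.62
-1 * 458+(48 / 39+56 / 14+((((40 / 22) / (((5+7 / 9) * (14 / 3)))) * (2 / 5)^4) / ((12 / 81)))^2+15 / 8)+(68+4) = -47456532759513 / 125250125000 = -378.89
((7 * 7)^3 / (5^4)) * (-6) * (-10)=1411788 / 125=11294.30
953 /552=1.73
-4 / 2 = -2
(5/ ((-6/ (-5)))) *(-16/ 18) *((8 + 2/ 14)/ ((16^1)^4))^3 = -171475/ 24136479252938752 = -0.00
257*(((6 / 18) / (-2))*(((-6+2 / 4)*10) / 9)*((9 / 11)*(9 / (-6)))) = -321.25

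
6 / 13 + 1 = 19 / 13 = 1.46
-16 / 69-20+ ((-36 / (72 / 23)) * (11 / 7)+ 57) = 18061 / 966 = 18.70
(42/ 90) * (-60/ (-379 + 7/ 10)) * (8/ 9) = 2240/ 34047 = 0.07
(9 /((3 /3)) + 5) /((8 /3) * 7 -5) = 42 /41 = 1.02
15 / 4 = 3.75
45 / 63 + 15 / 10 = 31 / 14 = 2.21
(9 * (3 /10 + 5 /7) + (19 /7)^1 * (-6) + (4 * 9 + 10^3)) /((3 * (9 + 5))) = 72019 /2940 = 24.50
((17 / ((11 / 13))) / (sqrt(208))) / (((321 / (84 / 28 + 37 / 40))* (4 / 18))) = 8007* sqrt(13) / 376640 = 0.08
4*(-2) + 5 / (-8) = -69 / 8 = -8.62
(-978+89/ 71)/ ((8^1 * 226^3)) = -69349/ 6556523968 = -0.00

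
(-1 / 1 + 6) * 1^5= 5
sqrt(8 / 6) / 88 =sqrt(3) / 132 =0.01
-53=-53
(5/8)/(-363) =-5/2904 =-0.00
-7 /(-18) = 7 /18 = 0.39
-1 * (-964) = 964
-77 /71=-1.08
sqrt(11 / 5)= sqrt(55) / 5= 1.48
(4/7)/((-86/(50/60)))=-5/903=-0.01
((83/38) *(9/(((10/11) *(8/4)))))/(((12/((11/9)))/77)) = 84.79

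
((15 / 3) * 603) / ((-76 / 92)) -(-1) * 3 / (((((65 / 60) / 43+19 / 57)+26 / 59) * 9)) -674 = -1998623169 / 462289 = -4323.32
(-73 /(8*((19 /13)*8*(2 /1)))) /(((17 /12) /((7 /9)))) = -6643 /31008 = -0.21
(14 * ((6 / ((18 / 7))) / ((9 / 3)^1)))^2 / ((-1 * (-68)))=2401 / 1377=1.74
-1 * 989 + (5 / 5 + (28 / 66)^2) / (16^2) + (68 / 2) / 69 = -6338310541 / 6412032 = -988.50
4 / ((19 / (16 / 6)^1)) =32 / 57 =0.56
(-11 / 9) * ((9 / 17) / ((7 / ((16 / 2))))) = -88 / 119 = -0.74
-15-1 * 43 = -58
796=796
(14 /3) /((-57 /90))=-140 /19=-7.37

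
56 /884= 14 /221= 0.06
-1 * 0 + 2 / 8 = 1 / 4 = 0.25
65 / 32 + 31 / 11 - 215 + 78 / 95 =-6999979 / 33440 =-209.33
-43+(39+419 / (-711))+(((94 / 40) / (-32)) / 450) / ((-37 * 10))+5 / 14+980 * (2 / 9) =1398194153999 / 6547520000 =213.55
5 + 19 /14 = 89 /14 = 6.36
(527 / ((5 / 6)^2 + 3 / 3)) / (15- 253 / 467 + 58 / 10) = 44299620 / 2885483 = 15.35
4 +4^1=8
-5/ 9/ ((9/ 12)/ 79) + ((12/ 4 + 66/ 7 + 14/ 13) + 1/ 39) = -110534/ 2457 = -44.99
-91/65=-7/5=-1.40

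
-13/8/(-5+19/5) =1.35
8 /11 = 0.73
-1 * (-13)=13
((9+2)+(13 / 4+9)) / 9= 31 / 12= 2.58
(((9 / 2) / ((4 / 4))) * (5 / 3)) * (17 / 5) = 51 / 2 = 25.50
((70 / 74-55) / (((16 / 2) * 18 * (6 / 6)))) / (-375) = 1 / 999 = 0.00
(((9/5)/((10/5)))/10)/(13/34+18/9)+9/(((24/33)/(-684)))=-1904504/225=-8464.46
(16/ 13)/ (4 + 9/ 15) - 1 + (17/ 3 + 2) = 6220/ 897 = 6.93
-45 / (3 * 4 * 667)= -15 / 2668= -0.01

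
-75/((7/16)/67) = -11485.71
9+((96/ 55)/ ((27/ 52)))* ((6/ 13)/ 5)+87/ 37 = 11.66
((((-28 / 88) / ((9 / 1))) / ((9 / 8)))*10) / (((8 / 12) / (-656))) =309.23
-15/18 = -5/6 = -0.83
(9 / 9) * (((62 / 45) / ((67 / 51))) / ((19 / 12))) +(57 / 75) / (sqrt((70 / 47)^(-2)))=1.79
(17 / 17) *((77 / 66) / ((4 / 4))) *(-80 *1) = -93.33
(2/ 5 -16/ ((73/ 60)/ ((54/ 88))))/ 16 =-15397/ 32120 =-0.48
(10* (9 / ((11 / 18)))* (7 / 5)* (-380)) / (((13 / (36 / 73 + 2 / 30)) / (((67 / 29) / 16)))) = -147485961 / 302731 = -487.18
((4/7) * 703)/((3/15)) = 14060/7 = 2008.57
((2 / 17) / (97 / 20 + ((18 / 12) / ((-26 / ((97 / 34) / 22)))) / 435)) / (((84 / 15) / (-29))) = -4810520 / 38294921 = -0.13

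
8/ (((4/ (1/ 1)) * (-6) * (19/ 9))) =-3/ 19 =-0.16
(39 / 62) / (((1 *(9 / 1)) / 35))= 455 / 186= 2.45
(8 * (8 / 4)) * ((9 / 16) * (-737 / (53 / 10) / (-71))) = 66330 / 3763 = 17.63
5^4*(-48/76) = -394.74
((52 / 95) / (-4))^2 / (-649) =-169 / 5857225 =-0.00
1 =1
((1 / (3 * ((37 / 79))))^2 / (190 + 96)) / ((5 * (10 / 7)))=0.00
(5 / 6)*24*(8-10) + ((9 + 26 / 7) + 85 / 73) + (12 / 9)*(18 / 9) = -35956 / 1533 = -23.45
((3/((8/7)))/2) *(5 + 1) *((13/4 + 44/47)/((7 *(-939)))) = -2361/470752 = -0.01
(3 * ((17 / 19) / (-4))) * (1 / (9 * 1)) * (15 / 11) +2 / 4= 333 / 836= 0.40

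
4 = 4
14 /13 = 1.08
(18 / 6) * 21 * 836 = 52668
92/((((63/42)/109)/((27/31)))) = 180504/31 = 5822.71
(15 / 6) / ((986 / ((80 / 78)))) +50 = 961400 / 19227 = 50.00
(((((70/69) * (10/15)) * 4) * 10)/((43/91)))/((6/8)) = 2038400/26703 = 76.34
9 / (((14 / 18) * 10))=81 / 70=1.16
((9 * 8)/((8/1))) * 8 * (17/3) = 408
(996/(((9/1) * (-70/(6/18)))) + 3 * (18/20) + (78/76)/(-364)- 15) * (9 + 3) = -614291/3990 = -153.96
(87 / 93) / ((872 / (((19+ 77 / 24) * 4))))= 15457 / 162192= 0.10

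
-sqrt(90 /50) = -3 * sqrt(5) /5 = -1.34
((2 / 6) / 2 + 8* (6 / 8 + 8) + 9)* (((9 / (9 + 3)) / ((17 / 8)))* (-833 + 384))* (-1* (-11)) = -2346025 / 17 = -138001.47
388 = 388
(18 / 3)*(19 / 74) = 1.54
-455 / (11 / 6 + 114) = -546 / 139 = -3.93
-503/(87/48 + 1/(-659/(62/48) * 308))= -2450277984/8829251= -277.52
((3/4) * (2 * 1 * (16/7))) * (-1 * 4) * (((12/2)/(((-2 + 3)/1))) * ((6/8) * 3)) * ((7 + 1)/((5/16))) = -165888/35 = -4739.66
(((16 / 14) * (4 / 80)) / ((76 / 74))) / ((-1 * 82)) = -37 / 54530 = -0.00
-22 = -22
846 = 846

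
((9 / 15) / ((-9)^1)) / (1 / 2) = -2 / 15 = -0.13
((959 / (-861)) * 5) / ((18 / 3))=-685 / 738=-0.93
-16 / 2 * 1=-8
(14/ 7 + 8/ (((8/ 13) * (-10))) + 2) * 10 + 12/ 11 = 309/ 11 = 28.09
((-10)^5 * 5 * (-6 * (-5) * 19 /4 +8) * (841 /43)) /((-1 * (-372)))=-3956317.20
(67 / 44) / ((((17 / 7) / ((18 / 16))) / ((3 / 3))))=4221 / 5984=0.71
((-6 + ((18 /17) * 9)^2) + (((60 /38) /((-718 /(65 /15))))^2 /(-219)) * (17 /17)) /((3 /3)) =249737363794265 /2944679660931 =84.81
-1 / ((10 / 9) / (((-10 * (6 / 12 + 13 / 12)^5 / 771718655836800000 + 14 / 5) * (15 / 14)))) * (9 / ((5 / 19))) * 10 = -1021590537748051478586119 / 1106335865007636480000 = -923.40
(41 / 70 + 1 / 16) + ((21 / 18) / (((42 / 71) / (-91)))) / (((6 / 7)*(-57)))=3724547 / 861840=4.32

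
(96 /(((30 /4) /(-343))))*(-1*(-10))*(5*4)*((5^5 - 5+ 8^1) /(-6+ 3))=2746634240 /3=915544746.67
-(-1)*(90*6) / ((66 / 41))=3690 / 11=335.45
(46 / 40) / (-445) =-23 / 8900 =-0.00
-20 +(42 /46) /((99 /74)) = -14662 /759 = -19.32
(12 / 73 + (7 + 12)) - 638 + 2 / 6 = -135452 / 219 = -618.50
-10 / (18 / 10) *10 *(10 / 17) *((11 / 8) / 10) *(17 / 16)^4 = -6755375 / 1179648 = -5.73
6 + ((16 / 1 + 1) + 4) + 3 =30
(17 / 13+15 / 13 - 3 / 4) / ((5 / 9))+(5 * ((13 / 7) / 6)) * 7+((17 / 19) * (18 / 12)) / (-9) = 67999 / 4940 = 13.76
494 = 494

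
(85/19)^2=7225/361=20.01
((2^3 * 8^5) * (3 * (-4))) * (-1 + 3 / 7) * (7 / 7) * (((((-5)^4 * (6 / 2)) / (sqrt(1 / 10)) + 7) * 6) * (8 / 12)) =50331648 + 94371840000 * sqrt(10) / 7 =42683183273.85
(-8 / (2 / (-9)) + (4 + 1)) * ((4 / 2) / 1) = 82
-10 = -10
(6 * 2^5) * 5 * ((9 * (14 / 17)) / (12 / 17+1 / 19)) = 65664 / 7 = 9380.57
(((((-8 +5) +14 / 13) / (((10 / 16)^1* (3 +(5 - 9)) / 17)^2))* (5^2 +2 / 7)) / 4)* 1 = -818448 / 91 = -8993.93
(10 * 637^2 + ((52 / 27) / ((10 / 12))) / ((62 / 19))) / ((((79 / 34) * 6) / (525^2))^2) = 1586051572431350.34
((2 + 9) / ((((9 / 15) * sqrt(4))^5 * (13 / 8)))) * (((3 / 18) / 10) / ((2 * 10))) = 1375 / 606528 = 0.00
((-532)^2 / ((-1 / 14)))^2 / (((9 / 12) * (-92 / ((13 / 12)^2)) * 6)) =-44506810445.11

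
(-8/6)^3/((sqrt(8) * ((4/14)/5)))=-280 * sqrt(2)/27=-14.67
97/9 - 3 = 70/9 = 7.78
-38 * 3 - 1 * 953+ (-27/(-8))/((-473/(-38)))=-2018251/1892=-1066.73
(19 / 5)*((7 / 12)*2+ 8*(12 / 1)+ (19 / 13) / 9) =86545 / 234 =369.85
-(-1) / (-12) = -0.08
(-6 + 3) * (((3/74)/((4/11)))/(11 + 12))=-0.01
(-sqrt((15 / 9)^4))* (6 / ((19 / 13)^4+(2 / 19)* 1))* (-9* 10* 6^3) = 6511908000 / 93823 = 69406.31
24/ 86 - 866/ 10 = -18559/ 215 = -86.32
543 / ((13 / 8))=4344 / 13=334.15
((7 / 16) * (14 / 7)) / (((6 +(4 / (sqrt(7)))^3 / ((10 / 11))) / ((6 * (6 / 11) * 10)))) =8103375 / 1016378-88200 * sqrt(7) / 46199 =2.92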